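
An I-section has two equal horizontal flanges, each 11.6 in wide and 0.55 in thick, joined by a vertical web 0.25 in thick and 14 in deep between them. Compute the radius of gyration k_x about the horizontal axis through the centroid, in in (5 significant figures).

Decompose the section into non-overlapping parts with the origin at the bottom-left of its bounding rectangle.
Bottom flange: 11.6 × 0.55, A = 6.38 in², y = 0.275 in, Ī = 0.1608292 in⁴.
Web: 0.25 × 14, A = 3.5 in², y = 7.55 in, Ī = 57.16667 in⁴.
Top flange: 11.6 × 0.55, A = 6.38 in², y = 14.825 in, Ī = 0.1608292 in⁴.
By symmetry the centroid is at mid-height, ȳ = 7.55 in.
Transfer each piece to the horizontal axis through the centroid using Ī + A·d² with d = y − 7.55:
  bottom flange: d = -7.275 in → contributes +337.8263 in⁴
  web: d = 0 in → contributes +57.16667 in⁴
  top flange: d = 7.275 in → contributes +337.8263 in⁴
Total I = 732.8193 in⁴.
Radius of gyration: k = √(I/A) = √(732.8193 / 16.26) = 6.713333 in.

k_x ≈ 6.7133 in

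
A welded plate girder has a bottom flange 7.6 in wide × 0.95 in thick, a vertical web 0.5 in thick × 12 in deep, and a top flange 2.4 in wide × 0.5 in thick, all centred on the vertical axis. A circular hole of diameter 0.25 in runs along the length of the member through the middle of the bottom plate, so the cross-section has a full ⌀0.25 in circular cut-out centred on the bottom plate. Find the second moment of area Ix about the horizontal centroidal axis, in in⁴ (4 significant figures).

Ix ≈ 314.6 in⁴

Split into non-overlapping primitives; take the origin at the lower-left of the bounding box.
Bottom plate: 7.6 × 0.95, A = 7.22 in², y = 0.475 in, Ī = 0.543004 in⁴.
Web plate: 0.5 × 12, A = 6 in², y = 6.95 in, Ī = 72 in⁴.
Top plate: 2.4 × 0.5, A = 1.2 in², y = 13.2 in, Ī = 0.025 in⁴.
Hole (subtracted): ⌀0.25, A = 0.0490874 in², y = 0.475 in, Ī = 0.000191748 in⁴.
Centroid: ȳ = ΣA·y / ΣA = 4.24094 in.
Transfer each piece to the horizontal centroidal axis using Ī + A·d² with d = y − 4.24094:
  bottom plate: d = -3.76594 in → contributes +102.939 in⁴
  web plate: d = 2.70906 in → contributes +116.034 in⁴
  top plate: d = 8.95906 in → contributes +96.3427 in⁴
  hole: d = -3.76594 in → contributes −0.696364 in⁴
Total I = 314.62 in⁴.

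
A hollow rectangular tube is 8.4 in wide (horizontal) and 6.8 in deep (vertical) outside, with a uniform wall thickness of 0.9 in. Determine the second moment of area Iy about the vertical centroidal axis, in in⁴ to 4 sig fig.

Iy ≈ 216.1 in⁴

Decompose the section into non-overlapping parts with the origin at the bottom-left of its bounding rectangle.
Outer rectangle: 8.4 × 6.8, A = 57.12 in², x = 4.2 in, Ī = 335.866 in⁴.
Inner void (subtracted): 6.6 × 5, A = 33 in², x = 4.2 in, Ī = 119.79 in⁴.
By symmetry the centroid is at mid-width, x̄ = 4.2 in.
All pieces are centred on the vertical centroidal axis, so I = ΣĪ (holes subtracted) = 216.076 in⁴.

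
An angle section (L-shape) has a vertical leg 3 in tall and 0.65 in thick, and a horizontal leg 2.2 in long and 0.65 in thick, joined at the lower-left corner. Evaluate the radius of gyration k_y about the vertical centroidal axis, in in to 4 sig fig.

Split into non-overlapping primitives; take the origin at the lower-left of the bounding box.
Vertical leg: 0.65 × 3, A = 1.95 in², x = 0.325 in, Ī = 0.0686563 in⁴.
Horizontal leg (remainder): 1.55 × 0.65, A = 1.0075 in², x = 1.425 in, Ī = 0.20171 in⁴.
Centroid: x̄ = ΣA·x / ΣA = 0.699725 in.
Transfer each piece to the vertical centroidal axis using Ī + A·d² with d = x − 0.699725:
  vertical leg: d = -0.374725 in → contributes +0.342473 in⁴
  horizontal leg (remainder): d = 0.725275 in → contributes +0.731678 in⁴
Total I = 1.07415 in⁴.
Radius of gyration: k = √(I/A) = √(1.07415 / 2.9575) = 0.602657 in.

k_y ≈ 0.6027 in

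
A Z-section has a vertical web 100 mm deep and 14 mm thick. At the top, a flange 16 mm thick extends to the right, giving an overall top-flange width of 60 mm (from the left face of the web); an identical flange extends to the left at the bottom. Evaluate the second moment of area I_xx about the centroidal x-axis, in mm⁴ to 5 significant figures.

I_xx ≈ 3.7947 × 10⁶ mm⁴

Split into non-overlapping primitives; take the origin at the lower-left of the bounding box.
Web: 14 × 100, A = 1 400 mm², y = 50 mm, Ī = 1 166 667 mm⁴.
Top flange (beyond web): 46 × 16, A = 736 mm², y = 92 mm, Ī = 15701.33 mm⁴.
Bottom flange (beyond web): 46 × 16, A = 736 mm², y = 8 mm, Ī = 15701.33 mm⁴.
Centroid: ȳ = ΣA·y / ΣA = 50 mm.
Transfer each piece to the centroidal x-axis using Ī + A·d² with d = y − 50:
  web: d = 0 mm → contributes +1 166 667 mm⁴
  top flange (beyond web): d = 42 mm → contributes +1 314 005 mm⁴
  bottom flange (beyond web): d = -42 mm → contributes +1 314 005 mm⁴
Total I = 3 794 677 mm⁴.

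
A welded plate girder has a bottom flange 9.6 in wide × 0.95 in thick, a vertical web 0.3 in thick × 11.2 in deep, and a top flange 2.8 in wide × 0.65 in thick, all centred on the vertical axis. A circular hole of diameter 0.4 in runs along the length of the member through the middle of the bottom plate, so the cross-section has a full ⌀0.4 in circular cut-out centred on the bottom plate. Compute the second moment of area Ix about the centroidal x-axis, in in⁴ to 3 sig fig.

Split into non-overlapping primitives; take the origin at the lower-left of the bounding box.
Bottom plate: 9.6 × 0.95, A = 9.12 in², y = 0.475 in, Ī = 0.6859 in⁴.
Web plate: 0.3 × 11.2, A = 3.36 in², y = 6.55 in, Ī = 35.123 in⁴.
Top plate: 2.8 × 0.65, A = 1.82 in², y = 12.475 in, Ī = 0.064079 in⁴.
Hole (subtracted): ⌀0.4, A = 0.12566 in², y = 0.475 in, Ī = 0.0012566 in⁴.
Centroid: ȳ = ΣA·y / ΣA = 3.4559 in.
Transfer each piece to the centroidal x-axis using Ī + A·d² with d = y − 3.4559:
  bottom plate: d = -2.9809 in → contributes +81.723 in⁴
  web plate: d = 3.0941 in → contributes +67.29 in⁴
  top plate: d = 9.0191 in → contributes +148.11 in⁴
  hole: d = -2.9809 in → contributes −1.1179 in⁴
Total I = 296.01 in⁴.

Ix ≈ 296 in⁴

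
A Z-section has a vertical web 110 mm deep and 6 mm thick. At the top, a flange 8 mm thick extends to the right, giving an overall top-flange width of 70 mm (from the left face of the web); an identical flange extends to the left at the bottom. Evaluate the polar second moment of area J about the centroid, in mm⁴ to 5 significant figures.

Split into non-overlapping primitives; take the origin at the lower-left of the bounding box.
Web: 6 × 110, A = 660 mm², y = 55 mm, Ī = 665 500 mm⁴.
Top flange (beyond web): 64 × 8, A = 512 mm², y = 106 mm, Ī = 2730.667 mm⁴.
Bottom flange (beyond web): 64 × 8, A = 512 mm², y = 4 mm, Ī = 2730.667 mm⁴.
Centroid: ȳ = ΣA·y / ΣA = 55 mm.
Transfer each piece to the centroidal x-axis using Ī + A·d² with d = y − 55:
  web: d = 0 mm → contributes +665 500 mm⁴
  top flange (beyond web): d = 51 mm → contributes +1 334 443 mm⁴
  bottom flange (beyond web): d = -51 mm → contributes +1 334 443 mm⁴
Total I = 3 334 385 mm⁴.
For the y-axis: x̄ = 67 mm.
Repeating about the centroidal y-axis gives I_y = 1 605 905 mm⁴.
Polar second moment: J = I_x + I_y = 4 940 291 mm⁴.

J ≈ 4.9403 × 10⁶ mm⁴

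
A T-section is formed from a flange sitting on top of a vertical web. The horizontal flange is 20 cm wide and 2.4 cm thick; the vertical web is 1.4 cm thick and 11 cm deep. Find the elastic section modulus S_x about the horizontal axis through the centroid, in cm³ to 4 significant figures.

S_x ≈ 66.37 cm³

Decompose the section into non-overlapping parts with the origin at the bottom-left of its bounding rectangle.
Flange: 20 × 2.4, A = 48 cm², y = 12.2 cm, Ī = 23.04 cm⁴.
Web: 1.4 × 11, A = 15.4 cm², y = 5.5 cm, Ī = 155.283 cm⁴.
Centroid: ȳ = ΣA·y / ΣA = 10.5726 cm.
Transfer each piece to the horizontal axis through the centroid using Ī + A·d² with d = y − 10.5726:
  flange: d = 1.62744 cm → contributes +150.172 cm⁴
  web: d = -5.07256 cm → contributes +551.538 cm⁴
Total I = 701.71 cm⁴.
Extreme fibre distance c = 10.5726 cm; S = I/c = 66.3709 cm³.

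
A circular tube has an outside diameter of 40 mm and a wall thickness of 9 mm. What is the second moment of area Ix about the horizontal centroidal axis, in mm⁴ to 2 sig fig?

Break the section into simple shapes (no overlaps), measuring from the bottom-left corner of the bounding box.
Outer circle: ⌀40, A = 1 257 mm², y = 20 mm, Ī = 125 664 mm⁴.
Bore (subtracted): ⌀22, A = 380.1 mm², y = 20 mm, Ī = 11 499 mm⁴.
By symmetry the centroid is at mid-height, ȳ = 20 mm.
All pieces are centred on the horizontal centroidal axis, so I = ΣĪ (holes subtracted) = 114 165 mm⁴.

Ix ≈ 1.1 × 10⁵ mm⁴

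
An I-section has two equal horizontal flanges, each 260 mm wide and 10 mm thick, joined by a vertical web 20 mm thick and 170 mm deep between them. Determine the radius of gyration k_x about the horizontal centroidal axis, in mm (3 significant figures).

Split into non-overlapping primitives; take the origin at the lower-left of the bounding box.
Bottom flange: 260 × 10, A = 2 600 mm², y = 5 mm, Ī = 21 667 mm⁴.
Web: 20 × 170, A = 3 400 mm², y = 95 mm, Ī = 8 188 333 mm⁴.
Top flange: 260 × 10, A = 2 600 mm², y = 185 mm, Ī = 21 667 mm⁴.
By symmetry the centroid is at mid-height, ȳ = 95 mm.
Transfer each piece to the horizontal centroidal axis using Ī + A·d² with d = y − 95:
  bottom flange: d = -90 mm → contributes +21 081 667 mm⁴
  web: d = 0 mm → contributes +8 188 333 mm⁴
  top flange: d = 90 mm → contributes +21 081 667 mm⁴
Total I = 50 351 667 mm⁴.
Radius of gyration: k = √(I/A) = √(50 351 667 / 8 600) = 76.517 mm.

k_x ≈ 76.5 mm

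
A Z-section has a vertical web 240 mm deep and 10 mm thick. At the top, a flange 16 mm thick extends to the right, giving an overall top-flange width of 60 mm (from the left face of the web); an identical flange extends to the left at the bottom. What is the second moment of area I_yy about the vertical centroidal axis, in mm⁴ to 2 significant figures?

Split into non-overlapping primitives; take the origin at the lower-left of the bounding box.
Web: 10 × 240, A = 2 400 mm², x = 55 mm, Ī = 20 000 mm⁴.
Top flange (beyond web): 50 × 16, A = 800 mm², x = 85 mm, Ī = 166 667 mm⁴.
Bottom flange (beyond web): 50 × 16, A = 800 mm², x = 25 mm, Ī = 166 667 mm⁴.
Centroid: x̄ = ΣA·x / ΣA = 55 mm.
Transfer each piece to the vertical centroidal axis using Ī + A·d² with d = x − 55:
  web: d = 0 mm → contributes +20 000 mm⁴
  top flange (beyond web): d = 30 mm → contributes +886 667 mm⁴
  bottom flange (beyond web): d = -30 mm → contributes +886 667 mm⁴
Total I = 1 793 333 mm⁴.

I_yy ≈ 1.8 × 10⁶ mm⁴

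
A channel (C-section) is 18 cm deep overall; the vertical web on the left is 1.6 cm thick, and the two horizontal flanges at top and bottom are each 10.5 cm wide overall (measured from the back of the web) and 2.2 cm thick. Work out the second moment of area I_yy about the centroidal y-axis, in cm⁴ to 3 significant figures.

I_yy ≈ 722 cm⁴

Break the section into simple shapes (no overlaps), measuring from the bottom-left corner of the bounding box.
Web: 1.6 × 18, A = 28.8 cm², x = 0.8 cm, Ī = 6.144 cm⁴.
Top flange (beyond web): 8.9 × 2.2, A = 19.58 cm², x = 6.05 cm, Ī = 129.24 cm⁴.
Bottom flange (beyond web): 8.9 × 2.2, A = 19.58 cm², x = 6.05 cm, Ī = 129.24 cm⁴.
Centroid: x̄ = ΣA·x / ΣA = 3.8252 cm.
Transfer each piece to the centroidal y-axis using Ī + A·d² with d = x − 3.8252:
  web: d = -3.0252 cm → contributes +269.71 cm⁴
  top flange (beyond web): d = 2.2248 cm → contributes +226.16 cm⁴
  bottom flange (beyond web): d = 2.2248 cm → contributes +226.16 cm⁴
Total I = 722.04 cm⁴.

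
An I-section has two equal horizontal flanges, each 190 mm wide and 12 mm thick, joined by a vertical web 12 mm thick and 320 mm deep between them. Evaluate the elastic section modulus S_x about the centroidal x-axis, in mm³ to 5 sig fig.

S_x ≈ 9.2138 × 10⁵ mm³

Treat the section as a set of non-overlapping primitives; coordinates are from the bounding-box lower-left.
Bottom flange: 190 × 12, A = 2 280 mm², y = 6 mm, Ī = 27 360 mm⁴.
Web: 12 × 320, A = 3 840 mm², y = 172 mm, Ī = 32 768 000 mm⁴.
Top flange: 190 × 12, A = 2 280 mm², y = 338 mm, Ī = 27 360 mm⁴.
By symmetry the centroid is at mid-height, ȳ = 172 mm.
Transfer each piece to the centroidal x-axis using Ī + A·d² with d = y − 172:
  bottom flange: d = -166 mm → contributes +62 855 040 mm⁴
  web: d = 0 mm → contributes +32 768 000 mm⁴
  top flange: d = 166 mm → contributes +62 855 040 mm⁴
Total I = 158 478 080 mm⁴.
Extreme fibre distance c = 172 mm; S = I/c = 921384.2 mm³.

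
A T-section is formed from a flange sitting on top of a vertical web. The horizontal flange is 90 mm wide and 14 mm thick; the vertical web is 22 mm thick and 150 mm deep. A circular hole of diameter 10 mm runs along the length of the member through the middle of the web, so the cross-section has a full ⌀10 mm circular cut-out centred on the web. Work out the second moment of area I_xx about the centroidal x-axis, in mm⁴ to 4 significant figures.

Decompose the section into non-overlapping parts with the origin at the bottom-left of its bounding rectangle.
Flange: 90 × 14, A = 1 260 mm², y = 157 mm, Ī = 20 580 mm⁴.
Web: 22 × 150, A = 3 300 mm², y = 75 mm, Ī = 6 187 500 mm⁴.
Hole (subtracted): ⌀10, A = 78.5398 mm², y = 75 mm, Ī = 490.874 mm⁴.
Centroid: ȳ = ΣA·y / ΣA = 98.055 mm.
Transfer each piece to the centroidal x-axis using Ī + A·d² with d = y − 98.055:
  flange: d = 58.945 mm → contributes +4 398 469 mm⁴
  web: d = -23.055 mm → contributes +7 941 557 mm⁴
  hole: d = -23.055 mm → contributes −42237.3 mm⁴
Total I = 12 297 788 mm⁴.

I_xx ≈ 1.230 × 10⁷ mm⁴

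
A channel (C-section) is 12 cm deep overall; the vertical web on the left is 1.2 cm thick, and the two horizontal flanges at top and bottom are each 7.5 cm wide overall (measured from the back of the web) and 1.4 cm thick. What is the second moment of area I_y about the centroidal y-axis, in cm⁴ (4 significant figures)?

I_y ≈ 171.6 cm⁴

Break the section into simple shapes (no overlaps), measuring from the bottom-left corner of the bounding box.
Web: 1.2 × 12, A = 14.4 cm², x = 0.6 cm, Ī = 1.728 cm⁴.
Top flange (beyond web): 6.3 × 1.4, A = 8.82 cm², x = 4.35 cm, Ī = 29.1722 cm⁴.
Bottom flange (beyond web): 6.3 × 1.4, A = 8.82 cm², x = 4.35 cm, Ī = 29.1722 cm⁴.
Centroid: x̄ = ΣA·x / ΣA = 2.66461 cm.
Transfer each piece to the centroidal y-axis using Ī + A·d² with d = x − 2.66461:
  web: d = -2.06461 cm → contributes +63.1095 cm⁴
  top flange (beyond web): d = 1.68539 cm → contributes +54.2258 cm⁴
  bottom flange (beyond web): d = 1.68539 cm → contributes +54.2258 cm⁴
Total I = 171.561 cm⁴.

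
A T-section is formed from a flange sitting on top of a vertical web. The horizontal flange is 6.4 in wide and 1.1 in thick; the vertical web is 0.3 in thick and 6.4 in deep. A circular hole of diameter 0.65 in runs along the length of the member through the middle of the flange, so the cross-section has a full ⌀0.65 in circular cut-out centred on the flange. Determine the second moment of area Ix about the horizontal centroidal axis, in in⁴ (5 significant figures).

Ix ≈ 28.246 in⁴

Decompose the section into non-overlapping parts with the origin at the bottom-left of its bounding rectangle.
Flange: 6.4 × 1.1, A = 7.04 in², y = 6.95 in, Ī = 0.7098667 in⁴.
Web: 0.3 × 6.4, A = 1.92 in², y = 3.2 in, Ī = 6.5536 in⁴.
Hole (subtracted): ⌀0.65, A = 0.3318307 in², y = 6.95 in, Ī = 0.008762405 in⁴.
Centroid: ȳ = ΣA·y / ΣA = 6.115524 in.
Transfer each piece to the horizontal centroidal axis using Ī + A·d² with d = y − 6.115524:
  flange: d = 0.834476 in → contributes +5.612172 in⁴
  web: d = -2.915524 in → contributes +22.87414 in⁴
  hole: d = 0.834476 in → contributes −0.2398328 in⁴
Total I = 28.24648 in⁴.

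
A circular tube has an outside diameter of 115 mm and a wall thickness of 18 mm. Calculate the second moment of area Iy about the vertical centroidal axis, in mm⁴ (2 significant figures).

Treat the section as a set of non-overlapping primitives; coordinates are from the bounding-box lower-left.
Outer circle: ⌀115, A = 10 387 mm², x = 57.5 mm, Ī = 8 585 414 mm⁴.
Bore (subtracted): ⌀79, A = 4 902 mm², x = 57.5 mm, Ī = 1 911 958 mm⁴.
By symmetry the centroid is at mid-width, x̄ = 57.5 mm.
All pieces are centred on the vertical centroidal axis, so I = ΣĪ (holes subtracted) = 6 673 457 mm⁴.

Iy ≈ 6.7 × 10⁶ mm⁴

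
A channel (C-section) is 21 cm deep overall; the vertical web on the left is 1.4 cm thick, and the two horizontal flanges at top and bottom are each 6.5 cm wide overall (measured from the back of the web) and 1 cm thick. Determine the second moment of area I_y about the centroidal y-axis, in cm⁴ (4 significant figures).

I_y ≈ 106.9 cm⁴

Treat the section as a set of non-overlapping primitives; coordinates are from the bounding-box lower-left.
Web: 1.4 × 21, A = 29.4 cm², x = 0.7 cm, Ī = 4.802 cm⁴.
Top flange (beyond web): 5.1 × 1, A = 5.1 cm², x = 3.95 cm, Ī = 11.0543 cm⁴.
Bottom flange (beyond web): 5.1 × 1, A = 5.1 cm², x = 3.95 cm, Ī = 11.0543 cm⁴.
Centroid: x̄ = ΣA·x / ΣA = 1.53712 cm.
Transfer each piece to the centroidal y-axis using Ī + A·d² with d = x − 1.53712:
  web: d = -0.837121 cm → contributes +25.4047 cm⁴
  top flange (beyond web): d = 2.41288 cm → contributes +40.7464 cm⁴
  bottom flange (beyond web): d = 2.41288 cm → contributes +40.7464 cm⁴
Total I = 106.897 cm⁴.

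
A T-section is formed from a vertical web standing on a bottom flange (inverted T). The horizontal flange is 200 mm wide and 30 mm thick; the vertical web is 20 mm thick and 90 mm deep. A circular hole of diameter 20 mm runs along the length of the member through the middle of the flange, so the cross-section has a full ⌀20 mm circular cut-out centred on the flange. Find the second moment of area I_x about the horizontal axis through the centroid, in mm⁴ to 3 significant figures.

I_x ≈ 6.58 × 10⁶ mm⁴

Treat the section as a set of non-overlapping primitives; coordinates are from the bounding-box lower-left.
Flange: 200 × 30, A = 6 000 mm², y = 15 mm, Ī = 450 000 mm⁴.
Web: 20 × 90, A = 1 800 mm², y = 75 mm, Ī = 1 215 000 mm⁴.
Hole (subtracted): ⌀20, A = 314.16 mm², y = 15 mm, Ī = 7 854 mm⁴.
Centroid: ȳ = ΣA·y / ΣA = 29.427 mm.
Transfer each piece to the horizontal axis through the centroid using Ī + A·d² with d = y − 29.427:
  flange: d = -14.427 mm → contributes +1 698 871 mm⁴
  web: d = 45.573 mm → contributes +4 953 378 mm⁴
  hole: d = -14.427 mm → contributes −73 245 mm⁴
Total I = 6 579 004 mm⁴.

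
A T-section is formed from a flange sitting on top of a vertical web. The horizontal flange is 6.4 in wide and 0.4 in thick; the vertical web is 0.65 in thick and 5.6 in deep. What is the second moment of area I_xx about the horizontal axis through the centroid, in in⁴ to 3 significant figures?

I_xx ≈ 23.1 in⁴

Split into non-overlapping primitives; take the origin at the lower-left of the bounding box.
Flange: 6.4 × 0.4, A = 2.56 in², y = 5.8 in, Ī = 0.034133 in⁴.
Web: 0.65 × 5.6, A = 3.64 in², y = 2.8 in, Ī = 9.5125 in⁴.
Centroid: ȳ = ΣA·y / ΣA = 4.0387 in.
Transfer each piece to the horizontal axis through the centroid using Ī + A·d² with d = y − 4.0387:
  flange: d = 1.7613 in → contributes +7.9756 in⁴
  web: d = -1.2387 in → contributes +15.098 in⁴
Total I = 23.073 in⁴.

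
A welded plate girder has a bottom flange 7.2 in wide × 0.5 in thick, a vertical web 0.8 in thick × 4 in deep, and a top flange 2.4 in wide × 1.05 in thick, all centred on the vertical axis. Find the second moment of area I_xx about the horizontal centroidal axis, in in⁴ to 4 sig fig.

I_xx ≈ 38.54 in⁴

Treat the section as a set of non-overlapping primitives; coordinates are from the bounding-box lower-left.
Bottom plate: 7.2 × 0.5, A = 3.6 in², y = 0.25 in, Ī = 0.075 in⁴.
Web plate: 0.8 × 4, A = 3.2 in², y = 2.5 in, Ī = 4.26667 in⁴.
Top plate: 2.4 × 1.05, A = 2.52 in², y = 5.025 in, Ī = 0.231525 in⁴.
Centroid: ȳ = ΣA·y / ΣA = 2.31363 in.
Transfer each piece to the horizontal centroidal axis using Ī + A·d² with d = y − 2.31363:
  bottom plate: d = -2.06363 in → contributes +15.4058 in⁴
  web plate: d = 0.186373 in → contributes +4.37782 in⁴
  top plate: d = 2.71137 in → contributes +18.7574 in⁴
Total I = 38.541 in⁴.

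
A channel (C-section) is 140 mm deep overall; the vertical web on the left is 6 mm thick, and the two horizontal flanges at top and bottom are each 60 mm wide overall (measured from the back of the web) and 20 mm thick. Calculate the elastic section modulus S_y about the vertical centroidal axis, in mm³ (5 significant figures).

Decompose the section into non-overlapping parts with the origin at the bottom-left of its bounding rectangle.
Web: 6 × 140, A = 840 mm², x = 3 mm, Ī = 2 520 mm⁴.
Top flange (beyond web): 54 × 20, A = 1 080 mm², x = 33 mm, Ī = 262 440 mm⁴.
Bottom flange (beyond web): 54 × 20, A = 1 080 mm², x = 33 mm, Ī = 262 440 mm⁴.
Centroid: x̄ = ΣA·x / ΣA = 24.6 mm.
Transfer each piece to the vertical centroidal axis using Ī + A·d² with d = x − 24.6:
  web: d = -21.6 mm → contributes +394430.4 mm⁴
  top flange (beyond web): d = 8.4 mm → contributes +338644.8 mm⁴
  bottom flange (beyond web): d = 8.4 mm → contributes +338644.8 mm⁴
Total I = 1 071 720 mm⁴.
Extreme fibre distance c = 35.4 mm; S = I/c = 30274.58 mm³.

S_y ≈ 3.0275 × 10⁴ mm³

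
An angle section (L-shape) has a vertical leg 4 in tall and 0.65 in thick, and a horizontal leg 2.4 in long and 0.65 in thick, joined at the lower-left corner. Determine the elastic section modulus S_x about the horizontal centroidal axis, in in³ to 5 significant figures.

Break the section into simple shapes (no overlaps), measuring from the bottom-left corner of the bounding box.
Vertical leg: 0.65 × 4, A = 2.6 in², y = 2 in, Ī = 3.466667 in⁴.
Horizontal leg (remainder): 1.75 × 0.65, A = 1.1375 in², y = 0.325 in, Ī = 0.04004948 in⁴.
Centroid: ȳ = ΣA·y / ΣA = 1.490217 in.
Transfer each piece to the horizontal centroidal axis using Ī + A·d² with d = y − 1.490217:
  vertical leg: d = 0.5097826 in → contributes +4.14235 in⁴
  horizontal leg (remainder): d = -1.165217 in → contributes +1.584469 in⁴
Total I = 5.726819 in⁴.
Extreme fibre distance c = 2.509783 in; S = I/c = 2.281799 in³.

S_x ≈ 2.2818 in³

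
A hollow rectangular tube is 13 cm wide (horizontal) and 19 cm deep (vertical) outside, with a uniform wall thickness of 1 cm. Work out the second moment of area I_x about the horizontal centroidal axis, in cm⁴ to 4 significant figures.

Treat the section as a set of non-overlapping primitives; coordinates are from the bounding-box lower-left.
Outer rectangle: 13 × 19, A = 247 cm², y = 9.5 cm, Ī = 7430.58 cm⁴.
Inner void (subtracted): 11 × 17, A = 187 cm², y = 9.5 cm, Ī = 4503.58 cm⁴.
By symmetry the centroid is at mid-height, ȳ = 9.5 cm.
All pieces are centred on the horizontal centroidal axis, so I = ΣĪ (holes subtracted) = 2 927 cm⁴.

I_x ≈ 2927 cm⁴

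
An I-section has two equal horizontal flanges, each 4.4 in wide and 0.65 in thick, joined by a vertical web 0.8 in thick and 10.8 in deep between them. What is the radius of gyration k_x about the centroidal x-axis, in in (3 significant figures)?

k_x ≈ 4.35 in

Treat the section as a set of non-overlapping primitives; coordinates are from the bounding-box lower-left.
Bottom flange: 4.4 × 0.65, A = 2.86 in², y = 0.325 in, Ī = 0.1007 in⁴.
Web: 0.8 × 10.8, A = 8.64 in², y = 6.05 in, Ī = 83.981 in⁴.
Top flange: 4.4 × 0.65, A = 2.86 in², y = 11.775 in, Ī = 0.1007 in⁴.
By symmetry the centroid is at mid-height, ȳ = 6.05 in.
Transfer each piece to the centroidal x-axis using Ī + A·d² with d = y − 6.05:
  bottom flange: d = -5.725 in → contributes +93.839 in⁴
  web: d = 0 in → contributes +83.981 in⁴
  top flange: d = 5.725 in → contributes +93.839 in⁴
Total I = 271.66 in⁴.
Radius of gyration: k = √(I/A) = √(271.66 / 14.36) = 4.3495 in.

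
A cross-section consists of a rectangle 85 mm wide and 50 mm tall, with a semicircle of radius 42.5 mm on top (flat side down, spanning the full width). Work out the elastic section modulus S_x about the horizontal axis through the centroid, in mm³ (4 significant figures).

S_x ≈ 8.742 × 10⁴ mm³

Break the section into simple shapes (no overlaps), measuring from the bottom-left corner of the bounding box.
Rectangular body: 85 × 50, A = 4 250 mm², y = 25 mm, Ī = 885 417 mm⁴.
Semicircular cap: semicircle r = 42.5, A = 2837.25 mm², y = 68.0376 mm, Ī = 358 086 mm⁴.
Centroid: ȳ = ΣA·y / ΣA = 42.2293 mm.
Transfer each piece to the horizontal axis through the centroid using Ī + A·d² with d = y − 42.2293:
  rectangular body: d = -17.2293 mm → contributes +2 147 024 mm⁴
  semicircular cap: d = 25.8083 mm → contributes +2 247 884 mm⁴
Total I = 4 394 908 mm⁴.
Extreme fibre distance c = 50.2707 mm; S = I/c = 87424.8 mm³.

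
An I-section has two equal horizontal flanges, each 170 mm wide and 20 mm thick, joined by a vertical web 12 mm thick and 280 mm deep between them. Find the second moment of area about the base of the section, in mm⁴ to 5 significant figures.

Treat the section as a set of non-overlapping primitives; coordinates are from the bounding-box lower-left.
Bottom flange: 170 × 20, A = 3 400 mm², y = 10 mm, Ī = 113333.3 mm⁴.
Web: 12 × 280, A = 3 360 mm², y = 160 mm, Ī = 21 952 000 mm⁴.
Top flange: 170 × 20, A = 3 400 mm², y = 310 mm, Ī = 113333.3 mm⁴.
Transfer each piece to the base of the section using Ī + A·d² with d = y − 0:
  bottom flange: d = 10 mm → contributes +453333.3 mm⁴
  web: d = 160 mm → contributes +107 968 000 mm⁴
  top flange: d = 310 mm → contributes +326 853 333 mm⁴
Total I = 435 274 667 mm⁴.

I_base ≈ 4.3527 × 10⁸ mm⁴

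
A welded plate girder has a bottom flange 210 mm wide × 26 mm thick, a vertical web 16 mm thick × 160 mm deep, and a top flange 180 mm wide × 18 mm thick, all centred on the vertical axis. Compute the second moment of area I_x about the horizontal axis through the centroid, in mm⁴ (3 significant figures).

Split into non-overlapping primitives; take the origin at the lower-left of the bounding box.
Bottom plate: 210 × 26, A = 5 460 mm², y = 13 mm, Ī = 307 580 mm⁴.
Web plate: 16 × 160, A = 2 560 mm², y = 106 mm, Ī = 5 461 333 mm⁴.
Top plate: 180 × 18, A = 3 240 mm², y = 195 mm, Ī = 87 480 mm⁴.
Centroid: ȳ = ΣA·y / ΣA = 86.513 mm.
Transfer each piece to the horizontal axis through the centroid using Ī + A·d² with d = y − 86.513:
  bottom plate: d = -73.513 mm → contributes +29 814 558 mm⁴
  web plate: d = 19.487 mm → contributes +6 433 444 mm⁴
  top plate: d = 108.49 mm → contributes +38 220 205 mm⁴
Total I = 74 468 206 mm⁴.

I_x ≈ 7.45 × 10⁷ mm⁴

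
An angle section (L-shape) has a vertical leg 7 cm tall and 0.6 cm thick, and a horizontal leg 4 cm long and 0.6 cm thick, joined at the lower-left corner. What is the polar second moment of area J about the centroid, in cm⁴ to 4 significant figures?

Treat the section as a set of non-overlapping primitives; coordinates are from the bounding-box lower-left.
Vertical leg: 0.6 × 7, A = 4.2 cm², y = 3.5 cm, Ī = 17.15 cm⁴.
Horizontal leg (remainder): 3.4 × 0.6, A = 2.04 cm², y = 0.3 cm, Ī = 0.0612 cm⁴.
Centroid: ȳ = ΣA·y / ΣA = 2.45385 cm.
Transfer each piece to the centroidal x-axis using Ī + A·d² with d = y − 2.45385:
  vertical leg: d = 1.04615 cm → contributes +21.7466 cm⁴
  horizontal leg (remainder): d = -2.15385 cm → contributes +9.52487 cm⁴
Total I = 31.2715 cm⁴.
For the y-axis: x̄ = 0.953846 cm.
Repeating about the centroidal y-axis gives I_y = 7.58351 cm⁴.
Polar second moment: J = I_x + I_y = 38.855 cm⁴.

J ≈ 38.86 cm⁴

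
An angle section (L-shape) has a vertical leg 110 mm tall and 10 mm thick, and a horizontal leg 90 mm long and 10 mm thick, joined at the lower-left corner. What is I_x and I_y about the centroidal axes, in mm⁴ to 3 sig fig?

I_x ≈ 2.27 × 10⁶ mm⁴, I_y ≈ 1.37 × 10⁶ mm⁴

Decompose the section into non-overlapping parts with the origin at the bottom-left of its bounding rectangle.
Vertical leg: 10 × 110, A = 1 100 mm², y = 55 mm, Ī = 1 109 167 mm⁴.
Horizontal leg (remainder): 80 × 10, A = 800 mm², y = 5 mm, Ī = 6666.7 mm⁴.
Centroid: ȳ = ΣA·y / ΣA = 33.947 mm.
Transfer each piece to the centroidal x-axis using Ī + A·d² with d = y − 33.947:
  vertical leg: d = 21.053 mm → contributes +1 596 701 mm⁴
  horizontal leg (remainder): d = -28.947 mm → contributes +677 027 mm⁴
Total I = 2 273 728 mm⁴.
For the y-axis: x̄ = 23.947 mm.
Repeating about the centroidal y-axis gives I_y = 1 373 728 mm⁴.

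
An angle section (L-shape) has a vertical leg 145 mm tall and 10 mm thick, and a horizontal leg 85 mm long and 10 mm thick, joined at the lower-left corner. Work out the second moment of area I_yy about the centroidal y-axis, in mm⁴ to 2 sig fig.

Split into non-overlapping primitives; take the origin at the lower-left of the bounding box.
Vertical leg: 10 × 145, A = 1 450 mm², x = 5 mm, Ī = 12 083 mm⁴.
Horizontal leg (remainder): 75 × 10, A = 750 mm², x = 47.5 mm, Ī = 351 563 mm⁴.
Centroid: x̄ = ΣA·x / ΣA = 19.49 mm.
Transfer each piece to the centroidal y-axis using Ī + A·d² with d = x − 19.49:
  vertical leg: d = -14.49 mm → contributes +316 468 mm⁴
  horizontal leg (remainder): d = 28.01 mm → contributes +940 040 mm⁴
Total I = 1 256 508 mm⁴.

I_yy ≈ 1.3 × 10⁶ mm⁴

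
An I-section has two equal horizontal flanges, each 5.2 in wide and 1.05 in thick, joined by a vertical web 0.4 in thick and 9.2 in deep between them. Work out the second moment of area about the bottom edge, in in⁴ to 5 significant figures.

Decompose the section into non-overlapping parts with the origin at the bottom-left of its bounding rectangle.
Bottom flange: 5.2 × 1.05, A = 5.46 in², y = 0.525 in, Ī = 0.5016375 in⁴.
Web: 0.4 × 9.2, A = 3.68 in², y = 5.65 in, Ī = 25.95627 in⁴.
Top flange: 5.2 × 1.05, A = 5.46 in², y = 10.775 in, Ī = 0.5016375 in⁴.
Transfer each piece to the base of the section using Ī + A·d² with d = y − 0:
  bottom flange: d = 0.525 in → contributes +2.00655 in⁴
  web: d = 5.65 in → contributes +143.4311 in⁴
  top flange: d = 10.775 in → contributes +634.4111 in⁴
Total I = 779.8487 in⁴.

I_base ≈ 779.85 in⁴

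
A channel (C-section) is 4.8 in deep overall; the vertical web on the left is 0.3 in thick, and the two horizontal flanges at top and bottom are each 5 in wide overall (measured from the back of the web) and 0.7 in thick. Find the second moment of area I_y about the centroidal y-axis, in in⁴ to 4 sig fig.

Break the section into simple shapes (no overlaps), measuring from the bottom-left corner of the bounding box.
Web: 0.3 × 4.8, A = 1.44 in², x = 0.15 in, Ī = 0.0108 in⁴.
Top flange (beyond web): 4.7 × 0.7, A = 3.29 in², x = 2.65 in, Ī = 6.05634 in⁴.
Bottom flange (beyond web): 4.7 × 0.7, A = 3.29 in², x = 2.65 in, Ī = 6.05634 in⁴.
Centroid: x̄ = ΣA·x / ΣA = 2.20112 in.
Transfer each piece to the centroidal y-axis using Ī + A·d² with d = x − 2.20112:
  web: d = -2.05112 in → contributes +6.06903 in⁴
  top flange (beyond web): d = 0.448878 in → contributes +6.71925 in⁴
  bottom flange (beyond web): d = 0.448878 in → contributes +6.71925 in⁴
Total I = 19.5075 in⁴.

I_y ≈ 19.51 in⁴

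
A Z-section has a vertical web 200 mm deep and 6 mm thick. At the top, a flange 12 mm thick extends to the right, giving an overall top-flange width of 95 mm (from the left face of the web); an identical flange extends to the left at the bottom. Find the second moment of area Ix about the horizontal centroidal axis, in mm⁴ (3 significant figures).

Ix ≈ 2.29 × 10⁷ mm⁴

Break the section into simple shapes (no overlaps), measuring from the bottom-left corner of the bounding box.
Web: 6 × 200, A = 1 200 mm², y = 100 mm, Ī = 4 000 000 mm⁴.
Top flange (beyond web): 89 × 12, A = 1 068 mm², y = 194 mm, Ī = 12 816 mm⁴.
Bottom flange (beyond web): 89 × 12, A = 1 068 mm², y = 6 mm, Ī = 12 816 mm⁴.
Centroid: ȳ = ΣA·y / ΣA = 100 mm.
Transfer each piece to the horizontal centroidal axis using Ī + A·d² with d = y − 100:
  web: d = 0 mm → contributes +4 000 000 mm⁴
  top flange (beyond web): d = 94 mm → contributes +9 449 664 mm⁴
  bottom flange (beyond web): d = -94 mm → contributes +9 449 664 mm⁴
Total I = 22 899 328 mm⁴.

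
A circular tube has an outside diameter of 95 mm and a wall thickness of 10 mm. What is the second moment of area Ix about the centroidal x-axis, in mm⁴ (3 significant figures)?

Ix ≈ 2.45 × 10⁶ mm⁴

Break the section into simple shapes (no overlaps), measuring from the bottom-left corner of the bounding box.
Outer circle: ⌀95, A = 7088.2 mm², y = 47.5 mm, Ī = 3 998 198 mm⁴.
Bore (subtracted): ⌀75, A = 4417.9 mm², y = 47.5 mm, Ī = 1 553 156 mm⁴.
By symmetry the centroid is at mid-height, ȳ = 47.5 mm.
All pieces are centred on the centroidal x-axis, so I = ΣĪ (holes subtracted) = 2 445 043 mm⁴.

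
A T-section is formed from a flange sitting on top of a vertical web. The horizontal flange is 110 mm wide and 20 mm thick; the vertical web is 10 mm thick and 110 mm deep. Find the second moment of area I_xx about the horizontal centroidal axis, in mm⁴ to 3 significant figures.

Break the section into simple shapes (no overlaps), measuring from the bottom-left corner of the bounding box.
Flange: 110 × 20, A = 2 200 mm², y = 120 mm, Ī = 73 333 mm⁴.
Web: 10 × 110, A = 1 100 mm², y = 55 mm, Ī = 1 109 167 mm⁴.
Centroid: ȳ = ΣA·y / ΣA = 98.333 mm.
Transfer each piece to the horizontal centroidal axis using Ī + A·d² with d = y − 98.333:
  flange: d = 21.667 mm → contributes +1 106 111 mm⁴
  web: d = -43.333 mm → contributes +3 174 722 mm⁴
Total I = 4 280 833 mm⁴.

I_xx ≈ 4.28 × 10⁶ mm⁴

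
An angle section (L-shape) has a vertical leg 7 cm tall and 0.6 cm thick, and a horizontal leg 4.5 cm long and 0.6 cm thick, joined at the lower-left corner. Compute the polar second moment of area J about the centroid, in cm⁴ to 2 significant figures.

Split into non-overlapping primitives; take the origin at the lower-left of the bounding box.
Vertical leg: 0.6 × 7, A = 4.2 cm², y = 3.5 cm, Ī = 17.15 cm⁴.
Horizontal leg (remainder): 3.9 × 0.6, A = 2.34 cm², y = 0.3 cm, Ī = 0.0702 cm⁴.
Centroid: ȳ = ΣA·y / ΣA = 2.355 cm.
Transfer each piece to the centroidal x-axis using Ī + A·d² with d = y − 2.355:
  vertical leg: d = 1.145 cm → contributes +22.66 cm⁴
  horizontal leg (remainder): d = -2.055 cm → contributes +9.953 cm⁴
Total I = 32.61 cm⁴.
For the y-axis: x̄ = 1.105 cm.
Repeating about the centroidal y-axis gives I_y = 10.7 cm⁴.
Polar second moment: J = I_x + I_y = 43.31 cm⁴.

J ≈ 43 cm⁴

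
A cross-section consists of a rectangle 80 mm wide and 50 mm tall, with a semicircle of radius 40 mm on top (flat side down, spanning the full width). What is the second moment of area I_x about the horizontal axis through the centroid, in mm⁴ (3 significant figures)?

I_x ≈ 3.83 × 10⁶ mm⁴

Split into non-overlapping primitives; take the origin at the lower-left of the bounding box.
Rectangular body: 80 × 50, A = 4 000 mm², y = 25 mm, Ī = 833 333 mm⁴.
Semicircular cap: semicircle r = 40, A = 2513.3 mm², y = 66.977 mm, Ī = 280 978 mm⁴.
Centroid: ȳ = ΣA·y / ΣA = 41.197 mm.
Transfer each piece to the horizontal axis through the centroid using Ī + A·d² with d = y − 41.197:
  rectangular body: d = -16.197 mm → contributes +1 882 765 mm⁴
  semicircular cap: d = 25.779 mm → contributes +1 951 200 mm⁴
Total I = 3 833 964 mm⁴.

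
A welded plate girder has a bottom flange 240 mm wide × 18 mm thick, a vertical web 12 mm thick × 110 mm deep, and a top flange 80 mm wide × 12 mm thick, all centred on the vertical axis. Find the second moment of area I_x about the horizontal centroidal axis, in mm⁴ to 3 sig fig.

I_x ≈ 1.55 × 10⁷ mm⁴

Split into non-overlapping primitives; take the origin at the lower-left of the bounding box.
Bottom plate: 240 × 18, A = 4 320 mm², y = 9 mm, Ī = 116 640 mm⁴.
Web plate: 12 × 110, A = 1 320 mm², y = 73 mm, Ī = 1 331 000 mm⁴.
Top plate: 80 × 12, A = 960 mm², y = 134 mm, Ī = 11 520 mm⁴.
Centroid: ȳ = ΣA·y / ΣA = 39.982 mm.
Transfer each piece to the horizontal centroidal axis using Ī + A·d² with d = y − 39.982:
  bottom plate: d = -30.982 mm → contributes +4 263 292 mm⁴
  web plate: d = 33.018 mm → contributes +2 770 064 mm⁴
  top plate: d = 94.018 mm → contributes +8 497 362 mm⁴
Total I = 15 530 718 mm⁴.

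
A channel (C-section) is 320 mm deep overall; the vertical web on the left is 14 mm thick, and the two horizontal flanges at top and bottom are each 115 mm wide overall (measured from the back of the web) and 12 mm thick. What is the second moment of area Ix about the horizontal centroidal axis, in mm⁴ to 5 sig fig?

Ix ≈ 9.5746 × 10⁷ mm⁴

Split into non-overlapping primitives; take the origin at the lower-left of the bounding box.
Web: 14 × 320, A = 4 480 mm², y = 160 mm, Ī = 38 229 333 mm⁴.
Top flange (beyond web): 101 × 12, A = 1 212 mm², y = 314 mm, Ī = 14 544 mm⁴.
Bottom flange (beyond web): 101 × 12, A = 1 212 mm², y = 6 mm, Ī = 14 544 mm⁴.
By symmetry the centroid is at mid-height, ȳ = 160 mm.
Transfer each piece to the horizontal centroidal axis using Ī + A·d² with d = y − 160:
  web: d = 0 mm → contributes +38 229 333 mm⁴
  top flange (beyond web): d = 154 mm → contributes +28 758 336 mm⁴
  bottom flange (beyond web): d = -154 mm → contributes +28 758 336 mm⁴
Total I = 95 746 005 mm⁴.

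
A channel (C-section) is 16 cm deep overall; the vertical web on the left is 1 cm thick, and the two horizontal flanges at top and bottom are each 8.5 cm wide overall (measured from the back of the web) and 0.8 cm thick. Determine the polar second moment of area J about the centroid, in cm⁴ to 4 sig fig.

J ≈ 1217 cm⁴

Split into non-overlapping primitives; take the origin at the lower-left of the bounding box.
Web: 1 × 16, A = 16 cm², y = 8 cm, Ī = 341.333 cm⁴.
Top flange (beyond web): 7.5 × 0.8, A = 6 cm², y = 15.6 cm, Ī = 0.32 cm⁴.
Bottom flange (beyond web): 7.5 × 0.8, A = 6 cm², y = 0.4 cm, Ī = 0.32 cm⁴.
By symmetry the centroid is at mid-height, ȳ = 8 cm.
Transfer each piece to the centroidal x-axis using Ī + A·d² with d = y − 8:
  web: d = 0 cm → contributes +341.333 cm⁴
  top flange (beyond web): d = 7.6 cm → contributes +346.88 cm⁴
  bottom flange (beyond web): d = -7.6 cm → contributes +346.88 cm⁴
Total I = 1035.09 cm⁴.
For the y-axis: x̄ = 2.32143 cm.
Repeating about the centroidal y-axis gives I_y = 181.44 cm⁴.
Polar second moment: J = I_x + I_y = 1216.53 cm⁴.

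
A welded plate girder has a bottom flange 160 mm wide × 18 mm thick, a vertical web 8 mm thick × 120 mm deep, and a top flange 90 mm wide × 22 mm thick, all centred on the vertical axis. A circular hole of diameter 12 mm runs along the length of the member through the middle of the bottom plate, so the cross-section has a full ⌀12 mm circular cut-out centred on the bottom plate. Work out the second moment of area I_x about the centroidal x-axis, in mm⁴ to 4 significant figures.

Decompose the section into non-overlapping parts with the origin at the bottom-left of its bounding rectangle.
Bottom plate: 160 × 18, A = 2 880 mm², y = 9 mm, Ī = 77 760 mm⁴.
Web plate: 8 × 120, A = 960 mm², y = 78 mm, Ī = 1 152 000 mm⁴.
Top plate: 90 × 22, A = 1 980 mm², y = 149 mm, Ī = 79 860 mm⁴.
Hole (subtracted): ⌀12, A = 113.097 mm², y = 9 mm, Ī = 1017.88 mm⁴.
Centroid: ȳ = ΣA·y / ΣA = 69.1798 mm.
Transfer each piece to the centroidal x-axis using Ī + A·d² with d = y − 69.1798:
  bottom plate: d = -60.1798 mm → contributes +10 507 976 mm⁴
  web plate: d = 8.82025 mm → contributes +1 226 685 mm⁴
  top plate: d = 79.8202 mm → contributes +12 694 978 mm⁴
  hole: d = -60.1798 mm → contributes −410 612 mm⁴
Total I = 24 019 027 mm⁴.

I_x ≈ 2.402 × 10⁷ mm⁴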